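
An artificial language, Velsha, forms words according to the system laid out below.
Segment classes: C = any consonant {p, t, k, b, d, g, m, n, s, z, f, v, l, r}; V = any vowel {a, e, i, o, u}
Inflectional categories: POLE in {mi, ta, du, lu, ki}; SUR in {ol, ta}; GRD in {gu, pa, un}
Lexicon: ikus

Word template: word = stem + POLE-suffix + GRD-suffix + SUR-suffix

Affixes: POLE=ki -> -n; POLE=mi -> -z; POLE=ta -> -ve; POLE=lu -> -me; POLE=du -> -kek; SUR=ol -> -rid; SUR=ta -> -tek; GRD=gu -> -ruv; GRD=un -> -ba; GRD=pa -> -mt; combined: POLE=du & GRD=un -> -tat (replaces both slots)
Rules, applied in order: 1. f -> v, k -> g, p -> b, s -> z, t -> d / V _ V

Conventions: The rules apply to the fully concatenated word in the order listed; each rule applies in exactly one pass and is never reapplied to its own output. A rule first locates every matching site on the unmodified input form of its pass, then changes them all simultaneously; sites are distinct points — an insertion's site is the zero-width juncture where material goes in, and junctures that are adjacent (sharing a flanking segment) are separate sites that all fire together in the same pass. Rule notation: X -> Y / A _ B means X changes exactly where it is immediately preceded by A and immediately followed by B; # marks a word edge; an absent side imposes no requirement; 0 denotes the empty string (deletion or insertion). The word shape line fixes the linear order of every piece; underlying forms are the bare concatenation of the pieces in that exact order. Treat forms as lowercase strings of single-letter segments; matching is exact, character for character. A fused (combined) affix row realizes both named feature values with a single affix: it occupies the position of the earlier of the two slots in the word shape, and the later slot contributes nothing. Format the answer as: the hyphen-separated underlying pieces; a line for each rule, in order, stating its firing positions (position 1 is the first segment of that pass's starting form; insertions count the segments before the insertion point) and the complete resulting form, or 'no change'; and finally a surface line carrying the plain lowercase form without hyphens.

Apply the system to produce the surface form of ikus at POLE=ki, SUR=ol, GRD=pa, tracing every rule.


underlying: ikus-n-mt-rid
1. f -> v, k -> g, p -> b, s -> z, t -> d / V _ V: fires at position(s) 2: igusnmtrid
surface: igusnmtrid


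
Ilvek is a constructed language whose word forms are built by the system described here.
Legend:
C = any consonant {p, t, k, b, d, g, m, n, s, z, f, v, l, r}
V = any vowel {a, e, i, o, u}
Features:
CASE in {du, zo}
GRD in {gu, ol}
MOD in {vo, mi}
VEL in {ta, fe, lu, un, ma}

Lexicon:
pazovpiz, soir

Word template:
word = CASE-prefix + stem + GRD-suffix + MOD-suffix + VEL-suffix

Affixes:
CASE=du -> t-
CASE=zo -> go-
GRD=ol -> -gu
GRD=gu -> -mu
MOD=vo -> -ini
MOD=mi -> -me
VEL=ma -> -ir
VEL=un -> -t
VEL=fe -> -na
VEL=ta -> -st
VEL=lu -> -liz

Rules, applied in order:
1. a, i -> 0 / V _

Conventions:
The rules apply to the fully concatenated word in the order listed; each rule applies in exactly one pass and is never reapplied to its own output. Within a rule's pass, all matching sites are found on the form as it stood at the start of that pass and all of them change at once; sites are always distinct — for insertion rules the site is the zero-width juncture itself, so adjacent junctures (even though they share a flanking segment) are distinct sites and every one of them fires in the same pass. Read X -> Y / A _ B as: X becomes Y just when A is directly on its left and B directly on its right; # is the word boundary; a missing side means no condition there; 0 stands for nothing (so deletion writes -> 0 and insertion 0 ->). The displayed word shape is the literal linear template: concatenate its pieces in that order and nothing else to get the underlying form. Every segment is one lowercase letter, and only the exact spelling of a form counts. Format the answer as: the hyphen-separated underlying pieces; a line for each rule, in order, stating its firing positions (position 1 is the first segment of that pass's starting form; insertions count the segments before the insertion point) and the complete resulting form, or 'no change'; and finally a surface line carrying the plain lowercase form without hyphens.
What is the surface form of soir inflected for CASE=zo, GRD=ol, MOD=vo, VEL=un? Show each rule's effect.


underlying: go-soir-gu-ini-t
1. a, i -> 0 / V _: fires at position(s) 5, 9: gosorgunit
surface: gosorgunit


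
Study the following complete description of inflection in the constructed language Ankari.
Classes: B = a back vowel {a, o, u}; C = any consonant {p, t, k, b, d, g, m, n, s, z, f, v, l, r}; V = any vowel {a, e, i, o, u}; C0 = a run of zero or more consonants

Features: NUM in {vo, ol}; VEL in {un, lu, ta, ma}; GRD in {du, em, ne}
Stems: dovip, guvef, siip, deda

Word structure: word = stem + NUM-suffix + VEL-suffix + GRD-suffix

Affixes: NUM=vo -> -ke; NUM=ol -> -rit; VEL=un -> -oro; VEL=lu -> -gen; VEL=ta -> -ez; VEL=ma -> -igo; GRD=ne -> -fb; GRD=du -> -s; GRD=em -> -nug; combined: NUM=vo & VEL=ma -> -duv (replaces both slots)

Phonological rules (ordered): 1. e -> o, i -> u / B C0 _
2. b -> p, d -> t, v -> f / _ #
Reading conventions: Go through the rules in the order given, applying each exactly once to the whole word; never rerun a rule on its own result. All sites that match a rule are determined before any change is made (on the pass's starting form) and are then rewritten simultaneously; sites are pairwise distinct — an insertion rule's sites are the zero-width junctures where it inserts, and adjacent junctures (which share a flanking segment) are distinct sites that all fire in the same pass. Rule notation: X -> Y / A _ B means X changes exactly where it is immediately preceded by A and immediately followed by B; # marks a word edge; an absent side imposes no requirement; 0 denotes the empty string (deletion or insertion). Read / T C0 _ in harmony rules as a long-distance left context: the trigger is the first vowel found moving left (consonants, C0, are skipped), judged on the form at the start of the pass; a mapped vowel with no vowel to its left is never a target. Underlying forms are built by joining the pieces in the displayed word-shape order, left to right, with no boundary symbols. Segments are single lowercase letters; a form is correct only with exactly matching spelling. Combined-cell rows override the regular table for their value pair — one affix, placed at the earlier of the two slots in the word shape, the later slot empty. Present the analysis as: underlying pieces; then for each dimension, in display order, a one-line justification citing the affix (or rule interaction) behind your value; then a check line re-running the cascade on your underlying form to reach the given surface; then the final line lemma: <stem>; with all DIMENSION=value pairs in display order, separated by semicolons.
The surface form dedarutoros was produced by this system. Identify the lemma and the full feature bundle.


underlying: deda-rit-oro-s
NUM=ol - signalled by the affix -rit
VEL=un - signalled by the affix -oro
GRD=du - signalled by the affix -s
check: dedaritoros -> dedarutoros -> dedarutoros
lemma: deda; NUM=ol; VEL=un; GRD=du


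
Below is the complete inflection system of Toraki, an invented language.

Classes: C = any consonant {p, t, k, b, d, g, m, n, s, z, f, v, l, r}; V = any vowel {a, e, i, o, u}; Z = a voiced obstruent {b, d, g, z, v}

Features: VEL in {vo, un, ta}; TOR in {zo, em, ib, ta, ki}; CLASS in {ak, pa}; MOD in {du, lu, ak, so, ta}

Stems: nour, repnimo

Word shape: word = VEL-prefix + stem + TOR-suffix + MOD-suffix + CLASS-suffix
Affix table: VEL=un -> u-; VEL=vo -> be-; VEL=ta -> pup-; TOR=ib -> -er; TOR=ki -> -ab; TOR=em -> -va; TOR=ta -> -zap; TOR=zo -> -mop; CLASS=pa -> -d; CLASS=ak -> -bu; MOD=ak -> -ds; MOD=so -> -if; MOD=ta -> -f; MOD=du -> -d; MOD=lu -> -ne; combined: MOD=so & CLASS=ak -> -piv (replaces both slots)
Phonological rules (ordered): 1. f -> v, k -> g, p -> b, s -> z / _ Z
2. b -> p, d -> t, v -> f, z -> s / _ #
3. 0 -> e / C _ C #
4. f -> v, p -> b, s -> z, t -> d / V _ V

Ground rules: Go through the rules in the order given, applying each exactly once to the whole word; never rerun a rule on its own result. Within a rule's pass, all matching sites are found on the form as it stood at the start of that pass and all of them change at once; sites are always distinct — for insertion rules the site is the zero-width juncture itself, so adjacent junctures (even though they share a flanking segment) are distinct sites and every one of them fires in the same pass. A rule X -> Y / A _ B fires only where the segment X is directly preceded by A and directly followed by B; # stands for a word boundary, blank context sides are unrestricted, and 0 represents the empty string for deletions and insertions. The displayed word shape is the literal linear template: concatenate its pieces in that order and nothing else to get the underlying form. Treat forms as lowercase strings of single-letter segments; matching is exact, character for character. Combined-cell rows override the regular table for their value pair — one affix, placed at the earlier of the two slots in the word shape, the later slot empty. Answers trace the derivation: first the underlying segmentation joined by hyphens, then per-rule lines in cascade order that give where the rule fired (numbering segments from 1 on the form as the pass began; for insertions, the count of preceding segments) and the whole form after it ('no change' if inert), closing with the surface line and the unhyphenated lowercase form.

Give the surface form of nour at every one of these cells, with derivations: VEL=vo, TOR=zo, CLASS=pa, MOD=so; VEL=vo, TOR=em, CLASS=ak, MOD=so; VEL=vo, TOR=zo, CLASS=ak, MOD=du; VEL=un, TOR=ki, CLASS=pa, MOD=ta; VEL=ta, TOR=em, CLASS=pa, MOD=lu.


cell VEL=vo, TOR=zo, CLASS=pa, MOD=so:
underlying: be-nour-mop-if-d
1. f -> v, k -> g, p -> b, s -> z / _ Z: fires at position(s) 11: benourmopivd
2. b -> p, d -> t, v -> f, z -> s / _ #: fires at position(s) 12: benourmopivt
3. 0 -> e / C _ C #: inserts after position(s) 11: benourmopivet
4. f -> v, p -> b, s -> z, t -> d / V _ V: fires at position(s) 9: benourmobivet
surface: benourmobivet

cell VEL=vo, TOR=em, CLASS=ak, MOD=so:
underlying: be-nour-va-piv
1. f -> v, k -> g, p -> b, s -> z / _ Z: no change
2. b -> p, d -> t, v -> f, z -> s / _ #: fires at position(s) 11: benourvapif
3. 0 -> e / C _ C #: no change
4. f -> v, p -> b, s -> z, t -> d / V _ V: fires at position(s) 9: benourvabif
surface: benourvabif

cell VEL=vo, TOR=zo, CLASS=ak, MOD=du:
underlying: be-nour-mop-d-bu
1. f -> v, k -> g, p -> b, s -> z / _ Z: fires at position(s) 9: benourmobdbu
2. b -> p, d -> t, v -> f, z -> s / _ #: no change
3. 0 -> e / C _ C #: no change
4. f -> v, p -> b, s -> z, t -> d / V _ V: no change
surface: benourmobdbu

cell VEL=un, TOR=ki, CLASS=pa, MOD=ta:
underlying: u-nour-ab-f-d
1. f -> v, k -> g, p -> b, s -> z / _ Z: fires at position(s) 8: unourabvd
2. b -> p, d -> t, v -> f, z -> s / _ #: fires at position(s) 9: unourabvt
3. 0 -> e / C _ C #: inserts after position(s) 8: unourabvet
4. f -> v, p -> b, s -> z, t -> d / V _ V: no change
surface: unourabvet

cell VEL=ta, TOR=em, CLASS=pa, MOD=lu:
underlying: pup-nour-va-ne-d
1. f -> v, k -> g, p -> b, s -> z / _ Z: no change
2. b -> p, d -> t, v -> f, z -> s / _ #: fires at position(s) 12: pupnourvanet
3. 0 -> e / C _ C #: no change
4. f -> v, p -> b, s -> z, t -> d / V _ V: no change
surface: pupnourvanet


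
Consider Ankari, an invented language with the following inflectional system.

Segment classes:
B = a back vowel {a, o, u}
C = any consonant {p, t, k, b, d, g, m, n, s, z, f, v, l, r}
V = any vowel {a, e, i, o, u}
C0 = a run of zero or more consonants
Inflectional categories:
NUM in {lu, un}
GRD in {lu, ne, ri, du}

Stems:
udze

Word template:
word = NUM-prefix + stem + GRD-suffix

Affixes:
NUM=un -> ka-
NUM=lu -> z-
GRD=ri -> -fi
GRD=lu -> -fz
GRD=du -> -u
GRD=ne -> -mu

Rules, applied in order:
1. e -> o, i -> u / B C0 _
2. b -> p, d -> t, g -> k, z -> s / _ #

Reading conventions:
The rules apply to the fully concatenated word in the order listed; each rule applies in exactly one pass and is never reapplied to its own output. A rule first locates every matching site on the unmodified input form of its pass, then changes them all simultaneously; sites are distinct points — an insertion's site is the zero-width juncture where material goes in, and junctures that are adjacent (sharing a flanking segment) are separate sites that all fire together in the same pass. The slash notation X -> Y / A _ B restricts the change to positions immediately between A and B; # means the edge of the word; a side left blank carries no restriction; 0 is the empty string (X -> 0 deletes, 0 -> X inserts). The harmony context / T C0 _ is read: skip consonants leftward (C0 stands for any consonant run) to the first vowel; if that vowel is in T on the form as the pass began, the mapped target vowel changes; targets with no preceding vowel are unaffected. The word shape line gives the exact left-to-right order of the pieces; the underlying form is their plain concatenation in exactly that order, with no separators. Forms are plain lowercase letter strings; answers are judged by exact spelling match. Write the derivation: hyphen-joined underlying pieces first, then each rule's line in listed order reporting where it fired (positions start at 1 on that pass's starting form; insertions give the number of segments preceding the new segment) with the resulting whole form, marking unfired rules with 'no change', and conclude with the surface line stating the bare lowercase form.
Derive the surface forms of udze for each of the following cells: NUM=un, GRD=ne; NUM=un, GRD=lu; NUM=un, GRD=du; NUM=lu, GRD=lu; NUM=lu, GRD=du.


cell NUM=un, GRD=ne:
underlying: ka-udze-mu
1. e -> o, i -> u / B C0 _: fires at position(s) 6: kaudzomu
2. b -> p, d -> t, g -> k, z -> s / _ #: no change
surface: kaudzomu

cell NUM=un, GRD=lu:
underlying: ka-udze-fz
1. e -> o, i -> u / B C0 _: fires at position(s) 6: kaudzofz
2. b -> p, d -> t, g -> k, z -> s / _ #: fires at position(s) 8: kaudzofs
surface: kaudzofs

cell NUM=un, GRD=du:
underlying: ka-udze-u
1. e -> o, i -> u / B C0 _: fires at position(s) 6: kaudzou
2. b -> p, d -> t, g -> k, z -> s / _ #: no change
surface: kaudzou

cell NUM=lu, GRD=lu:
underlying: z-udze-fz
1. e -> o, i -> u / B C0 _: fires at position(s) 5: zudzofz
2. b -> p, d -> t, g -> k, z -> s / _ #: fires at position(s) 7: zudzofs
surface: zudzofs

cell NUM=lu, GRD=du:
underlying: z-udze-u
1. e -> o, i -> u / B C0 _: fires at position(s) 5: zudzou
2. b -> p, d -> t, g -> k, z -> s / _ #: no change
surface: zudzou


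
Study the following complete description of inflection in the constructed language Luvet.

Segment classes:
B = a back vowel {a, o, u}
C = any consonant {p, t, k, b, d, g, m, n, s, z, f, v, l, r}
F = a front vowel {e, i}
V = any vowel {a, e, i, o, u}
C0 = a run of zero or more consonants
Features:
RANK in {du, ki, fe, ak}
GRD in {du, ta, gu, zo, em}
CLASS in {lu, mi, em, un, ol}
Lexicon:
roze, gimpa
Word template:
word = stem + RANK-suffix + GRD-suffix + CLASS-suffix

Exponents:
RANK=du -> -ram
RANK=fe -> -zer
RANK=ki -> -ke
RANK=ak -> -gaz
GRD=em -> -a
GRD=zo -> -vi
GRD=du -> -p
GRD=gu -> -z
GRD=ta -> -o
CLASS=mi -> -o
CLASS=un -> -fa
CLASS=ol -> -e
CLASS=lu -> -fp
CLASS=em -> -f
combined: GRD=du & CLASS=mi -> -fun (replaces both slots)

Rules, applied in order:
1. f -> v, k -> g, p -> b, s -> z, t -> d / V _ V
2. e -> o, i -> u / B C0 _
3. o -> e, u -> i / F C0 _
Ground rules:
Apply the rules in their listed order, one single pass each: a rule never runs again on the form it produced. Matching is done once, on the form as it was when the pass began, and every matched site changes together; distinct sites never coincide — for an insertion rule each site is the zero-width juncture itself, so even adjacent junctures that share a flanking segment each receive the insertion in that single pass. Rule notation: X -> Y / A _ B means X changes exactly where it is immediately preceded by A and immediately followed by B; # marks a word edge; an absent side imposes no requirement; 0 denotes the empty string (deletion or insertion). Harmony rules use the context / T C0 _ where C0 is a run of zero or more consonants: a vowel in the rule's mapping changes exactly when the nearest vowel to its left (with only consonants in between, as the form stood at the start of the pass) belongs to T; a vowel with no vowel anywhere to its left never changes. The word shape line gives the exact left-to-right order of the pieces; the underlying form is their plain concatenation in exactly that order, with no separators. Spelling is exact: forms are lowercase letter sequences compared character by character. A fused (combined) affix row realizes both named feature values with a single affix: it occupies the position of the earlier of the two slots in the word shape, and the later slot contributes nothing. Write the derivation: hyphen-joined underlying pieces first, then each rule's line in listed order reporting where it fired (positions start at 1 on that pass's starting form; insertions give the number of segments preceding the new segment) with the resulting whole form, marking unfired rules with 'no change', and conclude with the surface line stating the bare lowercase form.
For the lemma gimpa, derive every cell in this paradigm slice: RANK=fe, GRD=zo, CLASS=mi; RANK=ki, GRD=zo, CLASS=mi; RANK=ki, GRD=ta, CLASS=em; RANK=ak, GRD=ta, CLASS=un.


cell RANK=fe, GRD=zo, CLASS=mi:
underlying: gimpa-zer-vi-o
1. f -> v, k -> g, p -> b, s -> z, t -> d / V _ V: no change
2. e -> o, i -> u / B C0 _: fires at position(s) 7: gimpazorvio
3. o -> e, u -> i / F C0 _: fires at position(s) 11: gimpazorvie
surface: gimpazorvie

cell RANK=ki, GRD=zo, CLASS=mi:
underlying: gimpa-ke-vi-o
1. f -> v, k -> g, p -> b, s -> z, t -> d / V _ V: fires at position(s) 6: gimpagevio
2. e -> o, i -> u / B C0 _: fires at position(s) 7: gimpagovio
3. o -> e, u -> i / F C0 _: fires at position(s) 10: gimpagovie
surface: gimpagovie

cell RANK=ki, GRD=ta, CLASS=em:
underlying: gimpa-ke-o-f
1. f -> v, k -> g, p -> b, s -> z, t -> d / V _ V: fires at position(s) 6: gimpageof
2. e -> o, i -> u / B C0 _: fires at position(s) 7: gimpagoof
3. o -> e, u -> i / F C0 _: no change
surface: gimpagoof

cell RANK=ak, GRD=ta, CLASS=un:
underlying: gimpa-gaz-o-fa
1. f -> v, k -> g, p -> b, s -> z, t -> d / V _ V: fires at position(s) 10: gimpagazova
2. e -> o, i -> u / B C0 _: no change
3. o -> e, u -> i / F C0 _: no change
surface: gimpagazova


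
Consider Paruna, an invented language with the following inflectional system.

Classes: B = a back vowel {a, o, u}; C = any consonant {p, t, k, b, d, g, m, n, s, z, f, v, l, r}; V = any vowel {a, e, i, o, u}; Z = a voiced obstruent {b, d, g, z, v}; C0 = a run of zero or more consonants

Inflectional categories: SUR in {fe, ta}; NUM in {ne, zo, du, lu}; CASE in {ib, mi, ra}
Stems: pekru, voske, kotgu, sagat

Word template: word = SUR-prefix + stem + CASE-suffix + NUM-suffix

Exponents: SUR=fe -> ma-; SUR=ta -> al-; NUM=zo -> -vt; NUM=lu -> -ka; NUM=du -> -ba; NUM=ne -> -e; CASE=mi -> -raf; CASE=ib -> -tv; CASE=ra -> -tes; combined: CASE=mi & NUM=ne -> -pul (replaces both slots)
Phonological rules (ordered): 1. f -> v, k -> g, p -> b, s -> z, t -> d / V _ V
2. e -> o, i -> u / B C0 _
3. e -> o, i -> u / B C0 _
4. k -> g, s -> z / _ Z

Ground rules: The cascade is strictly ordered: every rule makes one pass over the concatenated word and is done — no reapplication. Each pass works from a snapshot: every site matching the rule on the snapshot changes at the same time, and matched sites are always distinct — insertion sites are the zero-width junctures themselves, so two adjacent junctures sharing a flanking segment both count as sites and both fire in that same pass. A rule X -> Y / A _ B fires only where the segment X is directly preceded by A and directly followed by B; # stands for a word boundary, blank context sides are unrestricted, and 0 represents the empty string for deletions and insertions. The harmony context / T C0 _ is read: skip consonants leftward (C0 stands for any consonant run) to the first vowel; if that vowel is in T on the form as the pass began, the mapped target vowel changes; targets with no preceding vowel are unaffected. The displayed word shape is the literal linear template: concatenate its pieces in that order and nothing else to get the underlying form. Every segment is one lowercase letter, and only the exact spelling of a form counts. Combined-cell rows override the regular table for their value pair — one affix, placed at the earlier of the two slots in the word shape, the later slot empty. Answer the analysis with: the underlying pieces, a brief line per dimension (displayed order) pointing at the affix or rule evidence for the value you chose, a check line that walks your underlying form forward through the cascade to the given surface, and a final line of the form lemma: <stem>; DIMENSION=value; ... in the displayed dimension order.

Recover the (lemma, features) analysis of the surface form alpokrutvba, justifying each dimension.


underlying: al-pekru-tv-ba
SUR=ta - signalled by the affix al-
NUM=du - signalled by the affix -ba
CASE=ib - signalled by the affix -tv
check: alpekrutvba -> alpekrutvba -> alpokrutvba -> alpokrutvba -> alpokrutvba
lemma: pekru; SUR=ta; NUM=du; CASE=ib


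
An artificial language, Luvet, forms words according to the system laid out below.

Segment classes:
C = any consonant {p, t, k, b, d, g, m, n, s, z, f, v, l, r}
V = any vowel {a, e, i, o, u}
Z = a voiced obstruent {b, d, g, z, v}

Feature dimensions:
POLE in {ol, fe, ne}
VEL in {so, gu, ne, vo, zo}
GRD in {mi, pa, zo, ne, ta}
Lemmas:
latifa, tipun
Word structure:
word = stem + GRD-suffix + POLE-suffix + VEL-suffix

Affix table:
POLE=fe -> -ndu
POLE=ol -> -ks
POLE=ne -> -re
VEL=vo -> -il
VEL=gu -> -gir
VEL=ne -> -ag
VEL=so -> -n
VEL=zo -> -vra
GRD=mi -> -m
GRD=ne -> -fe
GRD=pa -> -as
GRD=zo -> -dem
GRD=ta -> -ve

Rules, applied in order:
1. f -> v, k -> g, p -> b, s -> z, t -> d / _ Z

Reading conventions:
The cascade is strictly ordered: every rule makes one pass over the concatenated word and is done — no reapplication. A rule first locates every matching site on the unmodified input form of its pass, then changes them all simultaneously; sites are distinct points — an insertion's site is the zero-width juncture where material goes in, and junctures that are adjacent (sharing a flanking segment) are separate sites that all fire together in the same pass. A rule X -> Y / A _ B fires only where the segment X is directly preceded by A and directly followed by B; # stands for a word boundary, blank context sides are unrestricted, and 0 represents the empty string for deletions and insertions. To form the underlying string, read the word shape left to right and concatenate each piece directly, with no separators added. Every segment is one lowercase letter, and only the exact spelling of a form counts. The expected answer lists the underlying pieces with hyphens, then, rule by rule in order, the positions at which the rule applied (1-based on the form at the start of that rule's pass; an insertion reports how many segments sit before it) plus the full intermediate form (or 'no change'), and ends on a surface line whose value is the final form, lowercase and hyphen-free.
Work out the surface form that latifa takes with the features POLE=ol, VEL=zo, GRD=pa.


underlying: latifa-as-ks-vra
1. f -> v, k -> g, p -> b, s -> z, t -> d / _ Z: fires at position(s) 10: latifaaskzvra
surface: latifaaskzvra


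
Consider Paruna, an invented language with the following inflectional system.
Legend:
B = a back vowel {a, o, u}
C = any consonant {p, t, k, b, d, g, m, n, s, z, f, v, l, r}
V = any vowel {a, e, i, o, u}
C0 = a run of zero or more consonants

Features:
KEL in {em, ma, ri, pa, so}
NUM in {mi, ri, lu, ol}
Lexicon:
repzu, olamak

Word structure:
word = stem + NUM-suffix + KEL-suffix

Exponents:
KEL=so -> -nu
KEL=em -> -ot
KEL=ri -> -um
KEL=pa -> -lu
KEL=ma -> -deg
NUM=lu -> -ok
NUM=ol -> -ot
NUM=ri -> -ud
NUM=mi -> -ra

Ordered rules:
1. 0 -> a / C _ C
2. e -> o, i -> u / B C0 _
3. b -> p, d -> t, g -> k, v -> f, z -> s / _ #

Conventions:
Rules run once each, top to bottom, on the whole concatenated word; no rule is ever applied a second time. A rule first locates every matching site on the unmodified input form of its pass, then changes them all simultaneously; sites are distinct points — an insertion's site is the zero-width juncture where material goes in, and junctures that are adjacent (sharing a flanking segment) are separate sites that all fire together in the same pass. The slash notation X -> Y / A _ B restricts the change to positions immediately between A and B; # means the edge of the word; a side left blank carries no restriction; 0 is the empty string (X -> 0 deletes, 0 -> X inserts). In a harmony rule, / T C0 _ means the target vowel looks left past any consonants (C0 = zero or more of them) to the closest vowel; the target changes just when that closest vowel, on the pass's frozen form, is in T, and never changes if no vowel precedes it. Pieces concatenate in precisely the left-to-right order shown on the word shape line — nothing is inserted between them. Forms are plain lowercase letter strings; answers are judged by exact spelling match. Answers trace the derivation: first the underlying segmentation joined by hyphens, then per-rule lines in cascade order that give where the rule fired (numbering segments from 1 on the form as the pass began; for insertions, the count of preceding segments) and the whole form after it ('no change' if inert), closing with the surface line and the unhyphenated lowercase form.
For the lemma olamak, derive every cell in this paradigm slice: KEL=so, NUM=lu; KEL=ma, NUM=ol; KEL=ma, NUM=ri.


cell KEL=so, NUM=lu:
underlying: olamak-ok-nu
1. 0 -> a / C _ C: inserts after position(s) 8: olamakokanu
2. e -> o, i -> u / B C0 _: no change
3. b -> p, d -> t, g -> k, v -> f, z -> s / _ #: no change
surface: olamakokanu

cell KEL=ma, NUM=ol:
underlying: olamak-ot-deg
1. 0 -> a / C _ C: inserts after position(s) 8: olamakotadeg
2. e -> o, i -> u / B C0 _: fires at position(s) 11: olamakotadog
3. b -> p, d -> t, g -> k, v -> f, z -> s / _ #: fires at position(s) 12: olamakotadok
surface: olamakotadok

cell KEL=ma, NUM=ri:
underlying: olamak-ud-deg
1. 0 -> a / C _ C: inserts after position(s) 8: olamakudadeg
2. e -> o, i -> u / B C0 _: fires at position(s) 11: olamakudadog
3. b -> p, d -> t, g -> k, v -> f, z -> s / _ #: fires at position(s) 12: olamakudadok
surface: olamakudadok


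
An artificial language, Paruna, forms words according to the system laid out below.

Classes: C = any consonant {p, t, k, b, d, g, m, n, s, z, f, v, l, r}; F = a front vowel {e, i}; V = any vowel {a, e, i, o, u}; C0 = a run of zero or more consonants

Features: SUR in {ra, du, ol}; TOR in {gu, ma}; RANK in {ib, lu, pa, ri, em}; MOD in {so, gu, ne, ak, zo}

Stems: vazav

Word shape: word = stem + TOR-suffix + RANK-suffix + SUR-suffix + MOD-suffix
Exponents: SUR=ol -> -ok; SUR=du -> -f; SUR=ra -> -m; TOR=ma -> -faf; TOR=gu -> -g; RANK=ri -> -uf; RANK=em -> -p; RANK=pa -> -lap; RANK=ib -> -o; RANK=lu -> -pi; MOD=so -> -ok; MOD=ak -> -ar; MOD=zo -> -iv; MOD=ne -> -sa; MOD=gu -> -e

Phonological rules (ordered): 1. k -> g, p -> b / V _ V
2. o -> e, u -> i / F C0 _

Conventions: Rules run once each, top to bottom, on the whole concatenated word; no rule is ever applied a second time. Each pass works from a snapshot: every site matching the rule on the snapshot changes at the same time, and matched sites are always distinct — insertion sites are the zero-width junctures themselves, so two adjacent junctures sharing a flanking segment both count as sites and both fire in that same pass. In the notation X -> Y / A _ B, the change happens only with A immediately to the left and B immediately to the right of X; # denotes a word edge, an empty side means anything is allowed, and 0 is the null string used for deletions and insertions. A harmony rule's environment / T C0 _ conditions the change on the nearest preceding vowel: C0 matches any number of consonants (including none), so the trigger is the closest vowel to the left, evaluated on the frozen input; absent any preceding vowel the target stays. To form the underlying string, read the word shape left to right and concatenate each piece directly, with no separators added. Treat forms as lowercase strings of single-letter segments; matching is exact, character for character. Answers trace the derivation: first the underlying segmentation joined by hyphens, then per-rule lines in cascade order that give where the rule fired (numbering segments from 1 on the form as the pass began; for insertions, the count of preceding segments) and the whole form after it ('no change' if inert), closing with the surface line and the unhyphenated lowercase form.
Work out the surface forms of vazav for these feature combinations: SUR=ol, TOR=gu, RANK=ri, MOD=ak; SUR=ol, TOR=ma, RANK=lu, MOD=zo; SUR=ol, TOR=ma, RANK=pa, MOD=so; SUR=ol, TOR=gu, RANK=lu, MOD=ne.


cell SUR=ol, TOR=gu, RANK=ri, MOD=ak:
underlying: vazav-g-uf-ok-ar
1. k -> g, p -> b / V _ V: fires at position(s) 10: vazavgufogar
2. o -> e, u -> i / F C0 _: no change
surface: vazavgufogar

cell SUR=ol, TOR=ma, RANK=lu, MOD=zo:
underlying: vazav-faf-pi-ok-iv
1. k -> g, p -> b / V _ V: fires at position(s) 12: vazavfafpiogiv
2. o -> e, u -> i / F C0 _: fires at position(s) 11: vazavfafpiegiv
surface: vazavfafpiegiv

cell SUR=ol, TOR=ma, RANK=pa, MOD=so:
underlying: vazav-faf-lap-ok-ok
1. k -> g, p -> b / V _ V: fires at position(s) 11, 13: vazavfaflabogok
2. o -> e, u -> i / F C0 _: no change
surface: vazavfaflabogok

cell SUR=ol, TOR=gu, RANK=lu, MOD=ne:
underlying: vazav-g-pi-ok-sa
1. k -> g, p -> b / V _ V: no change
2. o -> e, u -> i / F C0 _: fires at position(s) 9: vazavgpieksa
surface: vazavgpieksa


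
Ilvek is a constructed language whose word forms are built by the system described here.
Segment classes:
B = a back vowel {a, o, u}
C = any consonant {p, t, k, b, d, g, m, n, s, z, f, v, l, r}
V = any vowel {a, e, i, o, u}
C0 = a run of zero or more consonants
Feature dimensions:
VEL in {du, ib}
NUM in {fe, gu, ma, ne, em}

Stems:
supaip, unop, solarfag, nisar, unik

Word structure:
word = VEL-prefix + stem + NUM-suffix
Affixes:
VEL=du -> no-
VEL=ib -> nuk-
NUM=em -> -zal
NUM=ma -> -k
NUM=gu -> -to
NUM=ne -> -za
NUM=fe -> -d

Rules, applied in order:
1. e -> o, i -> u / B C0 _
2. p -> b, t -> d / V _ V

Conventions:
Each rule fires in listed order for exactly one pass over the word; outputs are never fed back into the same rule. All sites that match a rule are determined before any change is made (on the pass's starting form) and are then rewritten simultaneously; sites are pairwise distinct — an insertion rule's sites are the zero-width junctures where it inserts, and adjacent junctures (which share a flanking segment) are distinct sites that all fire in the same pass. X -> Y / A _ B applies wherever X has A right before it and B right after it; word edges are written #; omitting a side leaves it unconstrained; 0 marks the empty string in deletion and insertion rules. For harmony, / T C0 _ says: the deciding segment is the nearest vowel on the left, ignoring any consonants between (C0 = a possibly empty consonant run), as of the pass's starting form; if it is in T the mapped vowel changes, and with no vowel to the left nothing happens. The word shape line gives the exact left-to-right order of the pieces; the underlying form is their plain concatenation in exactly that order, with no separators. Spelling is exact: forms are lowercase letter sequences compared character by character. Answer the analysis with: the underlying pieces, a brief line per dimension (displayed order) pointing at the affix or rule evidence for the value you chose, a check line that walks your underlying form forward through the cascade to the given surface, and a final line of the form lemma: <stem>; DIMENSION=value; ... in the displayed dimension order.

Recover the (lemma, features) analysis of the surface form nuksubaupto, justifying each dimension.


underlying: nuk-supaip-to
VEL=ib - signalled by the affix nuk-
NUM=gu - signalled by the affix -to
check: nuksupaipto -> nuksupaupto -> nuksubaupto
lemma: supaip; VEL=ib; NUM=gu


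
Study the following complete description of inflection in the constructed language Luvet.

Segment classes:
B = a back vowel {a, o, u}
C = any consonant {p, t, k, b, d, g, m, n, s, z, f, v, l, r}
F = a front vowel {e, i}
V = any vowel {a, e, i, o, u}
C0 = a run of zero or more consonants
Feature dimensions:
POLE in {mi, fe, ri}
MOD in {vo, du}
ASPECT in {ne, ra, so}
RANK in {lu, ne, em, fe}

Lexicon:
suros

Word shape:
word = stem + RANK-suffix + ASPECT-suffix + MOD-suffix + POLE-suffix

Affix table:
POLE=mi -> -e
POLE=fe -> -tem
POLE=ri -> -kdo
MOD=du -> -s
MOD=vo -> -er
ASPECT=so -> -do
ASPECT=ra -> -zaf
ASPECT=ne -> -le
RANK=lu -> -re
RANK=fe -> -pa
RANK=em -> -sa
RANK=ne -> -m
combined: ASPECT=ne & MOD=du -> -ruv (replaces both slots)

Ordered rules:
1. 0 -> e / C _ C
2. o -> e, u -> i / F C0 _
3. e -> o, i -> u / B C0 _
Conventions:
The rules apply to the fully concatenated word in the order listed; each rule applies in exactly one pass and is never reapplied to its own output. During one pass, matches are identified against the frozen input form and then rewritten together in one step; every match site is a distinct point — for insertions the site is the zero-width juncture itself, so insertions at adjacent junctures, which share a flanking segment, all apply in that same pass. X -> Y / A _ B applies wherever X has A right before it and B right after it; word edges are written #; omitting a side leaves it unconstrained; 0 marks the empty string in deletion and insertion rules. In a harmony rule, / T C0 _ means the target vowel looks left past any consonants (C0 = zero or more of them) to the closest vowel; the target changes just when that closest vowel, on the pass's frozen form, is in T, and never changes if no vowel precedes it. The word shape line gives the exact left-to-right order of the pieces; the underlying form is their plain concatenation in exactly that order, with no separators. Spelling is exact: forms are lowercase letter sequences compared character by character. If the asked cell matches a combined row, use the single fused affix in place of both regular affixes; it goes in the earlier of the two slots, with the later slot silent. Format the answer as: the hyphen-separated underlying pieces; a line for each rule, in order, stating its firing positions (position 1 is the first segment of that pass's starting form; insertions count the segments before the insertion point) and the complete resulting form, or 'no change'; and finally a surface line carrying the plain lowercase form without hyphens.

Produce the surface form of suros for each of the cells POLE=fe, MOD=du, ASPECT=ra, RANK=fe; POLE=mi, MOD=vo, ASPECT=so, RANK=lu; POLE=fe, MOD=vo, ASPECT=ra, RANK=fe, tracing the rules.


cell POLE=fe, MOD=du, ASPECT=ra, RANK=fe:
underlying: suros-pa-zaf-s-tem
1. 0 -> e / C _ C: inserts after position(s) 5, 10, 11: surosepazafesetem
2. o -> e, u -> i / F C0 _: no change
3. e -> o, i -> u / B C0 _: fires at position(s) 6, 12: surosopazafosetem
surface: surosopazafosetem

cell POLE=mi, MOD=vo, ASPECT=so, RANK=lu:
underlying: suros-re-do-er-e
1. 0 -> e / C _ C: inserts after position(s) 5: suroseredoere
2. o -> e, u -> i / F C0 _: fires at position(s) 10: suroseredeere
3. e -> o, i -> u / B C0 _: fires at position(s) 6: surosoredeere
surface: surosoredeere

cell POLE=fe, MOD=vo, ASPECT=ra, RANK=fe:
underlying: suros-pa-zaf-er-tem
1. 0 -> e / C _ C: inserts after position(s) 5, 12: surosepazaferetem
2. o -> e, u -> i / F C0 _: no change
3. e -> o, i -> u / B C0 _: fires at position(s) 6, 12: surosopazaforetem
surface: surosopazaforetem


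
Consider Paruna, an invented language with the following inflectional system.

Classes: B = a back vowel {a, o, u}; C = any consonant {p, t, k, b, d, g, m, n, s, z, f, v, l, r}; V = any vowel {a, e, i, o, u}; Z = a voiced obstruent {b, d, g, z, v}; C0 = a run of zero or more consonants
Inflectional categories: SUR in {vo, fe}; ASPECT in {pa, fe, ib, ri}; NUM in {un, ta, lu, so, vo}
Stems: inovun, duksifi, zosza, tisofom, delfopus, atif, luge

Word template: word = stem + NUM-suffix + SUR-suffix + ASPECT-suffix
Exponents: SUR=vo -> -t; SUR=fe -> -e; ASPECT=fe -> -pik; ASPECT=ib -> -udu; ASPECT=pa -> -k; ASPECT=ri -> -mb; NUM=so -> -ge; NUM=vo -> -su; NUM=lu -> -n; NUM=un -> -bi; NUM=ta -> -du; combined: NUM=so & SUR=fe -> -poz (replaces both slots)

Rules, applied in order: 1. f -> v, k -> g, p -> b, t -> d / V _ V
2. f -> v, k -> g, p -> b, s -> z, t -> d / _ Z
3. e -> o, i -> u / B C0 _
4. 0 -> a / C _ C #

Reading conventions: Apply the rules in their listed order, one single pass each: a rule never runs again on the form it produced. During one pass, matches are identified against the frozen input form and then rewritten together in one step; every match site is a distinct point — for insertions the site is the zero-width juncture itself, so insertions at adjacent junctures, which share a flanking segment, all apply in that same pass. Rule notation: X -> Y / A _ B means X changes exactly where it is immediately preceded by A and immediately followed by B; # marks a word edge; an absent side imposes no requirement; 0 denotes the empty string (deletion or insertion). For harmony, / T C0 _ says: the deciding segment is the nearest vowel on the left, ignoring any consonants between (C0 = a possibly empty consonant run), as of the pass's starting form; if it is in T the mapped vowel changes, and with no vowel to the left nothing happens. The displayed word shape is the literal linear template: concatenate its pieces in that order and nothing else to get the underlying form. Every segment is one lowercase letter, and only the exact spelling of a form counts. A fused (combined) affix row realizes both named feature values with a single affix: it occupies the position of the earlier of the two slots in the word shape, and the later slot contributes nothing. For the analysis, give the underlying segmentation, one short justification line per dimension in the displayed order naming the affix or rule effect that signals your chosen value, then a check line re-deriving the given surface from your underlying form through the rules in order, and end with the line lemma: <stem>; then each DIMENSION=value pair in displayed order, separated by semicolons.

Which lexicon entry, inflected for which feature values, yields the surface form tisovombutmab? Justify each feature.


underlying: tisofom-bi-t-mb
SUR=vo - signalled by the affix -t
ASPECT=ri - signalled by the affix -mb
NUM=un - signalled by the affix -bi
check: tisofombitmb -> tisovombitmb -> tisovombitmb -> tisovombutmb -> tisovombutmab
lemma: tisofom; SUR=vo; ASPECT=ri; NUM=un


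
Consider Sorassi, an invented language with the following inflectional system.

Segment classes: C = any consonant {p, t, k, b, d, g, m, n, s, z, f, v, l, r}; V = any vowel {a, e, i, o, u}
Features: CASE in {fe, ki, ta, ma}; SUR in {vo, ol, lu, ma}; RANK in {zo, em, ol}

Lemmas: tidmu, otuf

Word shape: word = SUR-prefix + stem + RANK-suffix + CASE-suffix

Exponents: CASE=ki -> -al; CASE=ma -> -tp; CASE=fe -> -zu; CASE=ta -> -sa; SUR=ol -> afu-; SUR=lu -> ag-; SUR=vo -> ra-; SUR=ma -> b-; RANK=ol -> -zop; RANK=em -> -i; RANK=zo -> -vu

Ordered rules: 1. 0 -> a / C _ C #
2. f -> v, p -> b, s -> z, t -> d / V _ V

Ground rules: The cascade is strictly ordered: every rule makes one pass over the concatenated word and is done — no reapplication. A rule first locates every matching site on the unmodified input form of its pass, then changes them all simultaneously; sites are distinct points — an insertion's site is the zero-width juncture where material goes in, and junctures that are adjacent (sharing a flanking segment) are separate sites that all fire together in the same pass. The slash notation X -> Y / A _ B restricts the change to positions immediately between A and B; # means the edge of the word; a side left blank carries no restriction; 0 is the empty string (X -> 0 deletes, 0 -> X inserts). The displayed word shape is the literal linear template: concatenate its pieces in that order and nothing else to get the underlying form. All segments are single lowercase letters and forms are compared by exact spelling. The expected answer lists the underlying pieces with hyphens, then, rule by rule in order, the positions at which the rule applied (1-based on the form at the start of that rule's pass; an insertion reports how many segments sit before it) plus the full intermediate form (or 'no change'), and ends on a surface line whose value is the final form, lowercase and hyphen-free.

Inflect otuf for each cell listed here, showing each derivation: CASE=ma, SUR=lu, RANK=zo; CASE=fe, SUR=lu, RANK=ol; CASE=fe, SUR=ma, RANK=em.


cell CASE=ma, SUR=lu, RANK=zo:
underlying: ag-otuf-vu-tp
1. 0 -> a / C _ C #: inserts after position(s) 9: agotufvutap
2. f -> v, p -> b, s -> z, t -> d / V _ V: fires at position(s) 4, 9: agodufvudap
surface: agodufvudap

cell CASE=fe, SUR=lu, RANK=ol:
underlying: ag-otuf-zop-zu
1. 0 -> a / C _ C #: no change
2. f -> v, p -> b, s -> z, t -> d / V _ V: fires at position(s) 4: agodufzopzu
surface: agodufzopzu

cell CASE=fe, SUR=ma, RANK=em:
underlying: b-otuf-i-zu
1. 0 -> a / C _ C #: no change
2. f -> v, p -> b, s -> z, t -> d / V _ V: fires at position(s) 3, 5: boduvizu
surface: boduvizu
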